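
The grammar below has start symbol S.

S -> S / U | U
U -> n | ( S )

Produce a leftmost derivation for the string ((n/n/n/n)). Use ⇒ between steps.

S⇒U⇒(S)⇒(U)⇒((S))⇒((S/U))⇒((S/U/U))⇒((S/U/U/U))⇒((U/U/U/U))⇒((n/U/U/U))⇒((n/n/U/U))⇒((n/n/n/U))⇒((n/n/n/n))

S ⇒ U   [S -> U]
U ⇒ (S)   [U -> ( S )]
(S) ⇒ (U)   [S -> U]
(U) ⇒ ((S))   [U -> ( S )]
((S)) ⇒ ((S/U))   [S -> S / U]
((S/U)) ⇒ ((S/U/U))   [S -> S / U]
((S/U/U)) ⇒ ((S/U/U/U))   [S -> S / U]
((S/U/U/U)) ⇒ ((U/U/U/U))   [S -> U]
((U/U/U/U)) ⇒ ((n/U/U/U))   [U -> n]
((n/U/U/U)) ⇒ ((n/n/U/U))   [U -> n]
((n/n/U/U)) ⇒ ((n/n/n/U))   [U -> n]
((n/n/n/U)) ⇒ ((n/n/n/n))   [U -> n]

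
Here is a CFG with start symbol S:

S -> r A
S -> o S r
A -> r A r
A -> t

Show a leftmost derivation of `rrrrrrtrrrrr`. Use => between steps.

S => rA => rrAr => rrrArr => rrrrArrr => rrrrrArrrr => rrrrrrArrrrr => rrrrrrtrrrrr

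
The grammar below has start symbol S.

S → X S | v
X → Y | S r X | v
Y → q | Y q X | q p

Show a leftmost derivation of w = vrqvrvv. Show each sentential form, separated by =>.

S => XS   [S → X S]
XS => SrXS   [X → S r X]
SrXS => vrXS   [S → v]
vrXS => vrSrXS   [X → S r X]
vrSrXS => vrXSrXS   [S → X S]
vrXSrXS => vrYSrXS   [X → Y]
vrYSrXS => vrqSrXS   [Y → q]
vrqSrXS => vrqvrXS   [S → v]
vrqvrXS => vrqvrvS   [X → v]
vrqvrvS => vrqvrvv   [S → v]

S => XS => SrXS => vrXS => vrSrXS => vrXSrXS => vrYSrXS => vrqSrXS => vrqvrXS => vrqvrvS => vrqvrvv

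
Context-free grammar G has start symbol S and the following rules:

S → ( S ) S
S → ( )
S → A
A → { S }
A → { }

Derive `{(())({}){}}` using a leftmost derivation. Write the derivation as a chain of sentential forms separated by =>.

S => A => {S} => {(S)S} => {(())S} => {(())(S)S} => {(())(A)S} => {(())({})S} => {(())({})A} => {(())({}){}}

S => A   [S → A]
A => {S}   [A → { S }]
{S} => {(S)S}   [S → ( S ) S]
{(S)S} => {(())S}   [S → ( )]
{(())S} => {(())(S)S}   [S → ( S ) S]
{(())(S)S} => {(())(A)S}   [S → A]
{(())(A)S} => {(())({})S}   [A → { }]
{(())({})S} => {(())({})A}   [S → A]
{(())({})A} => {(())({}){}}   [A → { }]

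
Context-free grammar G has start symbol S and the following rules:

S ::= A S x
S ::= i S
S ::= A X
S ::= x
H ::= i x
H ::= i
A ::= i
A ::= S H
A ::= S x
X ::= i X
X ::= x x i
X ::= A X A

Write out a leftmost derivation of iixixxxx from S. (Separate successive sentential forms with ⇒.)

S⇒ASx⇒iSx⇒iASxx⇒iiSxx⇒iiASxxx⇒iiSHSxxx⇒iixHSxxx⇒iixiSxxx⇒iixixxxx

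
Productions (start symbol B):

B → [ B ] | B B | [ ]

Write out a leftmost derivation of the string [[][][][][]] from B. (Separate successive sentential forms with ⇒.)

B⇒[B]⇒[BB]⇒[BBB]⇒[BBBB]⇒[[]BBB]⇒[[]BBBB]⇒[[][]BBB]⇒[[][][]BB]⇒[[][][][]B]⇒[[][][][][]]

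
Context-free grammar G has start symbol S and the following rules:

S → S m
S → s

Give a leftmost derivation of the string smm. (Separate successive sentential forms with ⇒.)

S ⇒ Sm ⇒ Smm ⇒ smm

S ⇒ Sm   [S → S m]
Sm ⇒ Smm   [S → S m]
Smm ⇒ smm   [S → s]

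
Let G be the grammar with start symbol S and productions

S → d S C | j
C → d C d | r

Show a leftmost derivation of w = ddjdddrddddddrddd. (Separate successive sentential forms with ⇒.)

S ⇒ dSC ⇒ ddSCC ⇒ ddjCC ⇒ ddjdCdC ⇒ ddjddCddC ⇒ ddjdddCdddC ⇒ ddjdddrdddC ⇒ ddjdddrddddCd ⇒ ddjdddrdddddCdd ⇒ ddjdddrddddddCddd ⇒ ddjdddrddddddrddd

S ⇒ dSC   [S → d S C]
dSC ⇒ ddSCC   [S → d S C]
ddSCC ⇒ ddjCC   [S → j]
ddjCC ⇒ ddjdCdC   [C → d C d]
ddjdCdC ⇒ ddjddCddC   [C → d C d]
ddjddCddC ⇒ ddjdddCdddC   [C → d C d]
ddjdddCdddC ⇒ ddjdddrdddC   [C → r]
ddjdddrdddC ⇒ ddjdddrddddCd   [C → d C d]
ddjdddrddddCd ⇒ ddjdddrdddddCdd   [C → d C d]
ddjdddrdddddCdd ⇒ ddjdddrddddddCddd   [C → d C d]
ddjdddrddddddCddd ⇒ ddjdddrddddddrddd   [C → r]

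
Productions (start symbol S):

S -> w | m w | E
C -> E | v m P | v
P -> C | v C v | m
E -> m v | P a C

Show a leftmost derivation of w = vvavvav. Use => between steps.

S => E   [S -> E]
E => PaC   [E -> P a C]
PaC => vCvaC   [P -> v C v]
vCvaC => vEvaC   [C -> E]
vEvaC => vPaCvaC   [E -> P a C]
vPaCvaC => vCaCvaC   [P -> C]
vCaCvaC => vvaCvaC   [C -> v]
vvaCvaC => vvavvaC   [C -> v]
vvavvaC => vvavvav   [C -> v]

S=>E=>PaC=>vCvaC=>vEvaC=>vPaCvaC=>vCaCvaC=>vvaCvaC=>vvavvaC=>vvavvav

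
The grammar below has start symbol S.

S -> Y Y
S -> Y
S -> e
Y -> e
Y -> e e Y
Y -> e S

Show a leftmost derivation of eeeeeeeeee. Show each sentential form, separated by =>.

S => Y => eeY => eeeS => eeeY => eeeeS => eeeeYY => eeeeeeYY => eeeeeeeSY => eeeeeeeYY => eeeeeeeeSY => eeeeeeeeeY => eeeeeeeeee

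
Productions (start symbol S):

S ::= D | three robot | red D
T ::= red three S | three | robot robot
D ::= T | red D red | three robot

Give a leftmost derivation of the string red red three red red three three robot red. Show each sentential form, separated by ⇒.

S ⇒ D   [S ::= D]
D ⇒ red D red   [D ::= red D red]
red D red ⇒ red T red   [D ::= T]
red T red ⇒ red red three S red   [T ::= red three S]
red red three S red ⇒ red red three red D red   [S ::= red D]
red red three red D red ⇒ red red three red T red   [D ::= T]
red red three red T red ⇒ red red three red red three S red   [T ::= red three S]
red red three red red three S red ⇒ red red three red red three three robot red   [S ::= three robot]

S ⇒ D ⇒ red D red ⇒ red T red ⇒ red red three S red ⇒ red red three red D red ⇒ red red three red T red ⇒ red red three red red three S red ⇒ red red three red red three three robot red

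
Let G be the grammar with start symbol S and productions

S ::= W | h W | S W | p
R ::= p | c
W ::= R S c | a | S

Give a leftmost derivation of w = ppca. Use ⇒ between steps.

S ⇒ SW ⇒ WW ⇒ RScW ⇒ pScW ⇒ ppcW ⇒ ppca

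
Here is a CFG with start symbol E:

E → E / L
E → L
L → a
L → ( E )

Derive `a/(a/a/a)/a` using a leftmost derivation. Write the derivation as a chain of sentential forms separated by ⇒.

E ⇒ E/L   [E → E / L]
E/L ⇒ E/L/L   [E → E / L]
E/L/L ⇒ L/L/L   [E → L]
L/L/L ⇒ a/L/L   [L → a]
a/L/L ⇒ a/(E)/L   [L → ( E )]
a/(E)/L ⇒ a/(E/L)/L   [E → E / L]
a/(E/L)/L ⇒ a/(E/L/L)/L   [E → E / L]
a/(E/L/L)/L ⇒ a/(L/L/L)/L   [E → L]
a/(L/L/L)/L ⇒ a/(a/L/L)/L   [L → a]
a/(a/L/L)/L ⇒ a/(a/a/L)/L   [L → a]
a/(a/a/L)/L ⇒ a/(a/a/a)/L   [L → a]
a/(a/a/a)/L ⇒ a/(a/a/a)/a   [L → a]

E ⇒ E/L ⇒ E/L/L ⇒ L/L/L ⇒ a/L/L ⇒ a/(E)/L ⇒ a/(E/L)/L ⇒ a/(E/L/L)/L ⇒ a/(L/L/L)/L ⇒ a/(a/L/L)/L ⇒ a/(a/a/L)/L ⇒ a/(a/a/a)/L ⇒ a/(a/a/a)/a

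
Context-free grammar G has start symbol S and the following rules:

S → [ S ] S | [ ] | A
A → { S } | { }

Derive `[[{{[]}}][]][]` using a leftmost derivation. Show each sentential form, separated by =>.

S => [S]S => [[S]S]S => [[A]S]S => [[{S}]S]S => [[{A}]S]S => [[{{S}}]S]S => [[{{[]}}]S]S => [[{{[]}}][]]S => [[{{[]}}][]][]

S => [S]S   [S → [ S ] S]
[S]S => [[S]S]S   [S → [ S ] S]
[[S]S]S => [[A]S]S   [S → A]
[[A]S]S => [[{S}]S]S   [A → { S }]
[[{S}]S]S => [[{A}]S]S   [S → A]
[[{A}]S]S => [[{{S}}]S]S   [A → { S }]
[[{{S}}]S]S => [[{{[]}}]S]S   [S → [ ]]
[[{{[]}}]S]S => [[{{[]}}][]]S   [S → [ ]]
[[{{[]}}][]]S => [[{{[]}}][]][]   [S → [ ]]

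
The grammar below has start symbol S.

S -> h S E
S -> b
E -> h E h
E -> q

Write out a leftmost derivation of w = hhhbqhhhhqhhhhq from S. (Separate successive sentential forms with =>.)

S=>hSE=>hhSEE=>hhhSEEE=>hhhbEEE=>hhhbqEE=>hhhbqhEhE=>hhhbqhhEhhE=>hhhbqhhhEhhhE=>hhhbqhhhhEhhhhE=>hhhbqhhhhqhhhhE=>hhhbqhhhhqhhhhq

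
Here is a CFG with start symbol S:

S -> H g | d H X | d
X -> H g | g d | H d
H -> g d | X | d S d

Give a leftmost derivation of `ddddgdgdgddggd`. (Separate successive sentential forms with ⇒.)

S ⇒ dHX ⇒ dXX ⇒ dHgX ⇒ ddSdgX ⇒ dddHXdgX ⇒ ddddSdXdgX ⇒ ddddHgdXdgX ⇒ ddddgdgdXdgX ⇒ ddddgdgdgddgX ⇒ ddddgdgdgddggd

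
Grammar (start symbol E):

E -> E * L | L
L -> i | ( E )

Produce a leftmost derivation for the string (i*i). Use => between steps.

E => L => (E) => (E*L) => (L*L) => (i*L) => (i*i)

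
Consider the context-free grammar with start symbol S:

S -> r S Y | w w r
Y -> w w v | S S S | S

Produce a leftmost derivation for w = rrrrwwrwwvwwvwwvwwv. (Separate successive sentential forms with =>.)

S=>rSY=>rrSYY=>rrrSYYY=>rrrrSYYYY=>rrrrwwrYYYY=>rrrrwwrwwvYYY=>rrrrwwrwwvwwvYY=>rrrrwwrwwvwwvwwvY=>rrrrwwrwwvwwvwwvwwv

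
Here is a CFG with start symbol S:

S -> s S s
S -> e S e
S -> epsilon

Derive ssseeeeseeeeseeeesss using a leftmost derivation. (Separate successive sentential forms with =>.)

S => sSs => ssSss => sssSsss => ssseSesss => ssseeSeesss => ssseeeSeeesss => ssseeeeSeeeesss => ssseeeesSseeeesss => ssseeeeseSeseeeesss => ssseeeeseeSeeseeeesss => ssseeeeseeeeseeeesss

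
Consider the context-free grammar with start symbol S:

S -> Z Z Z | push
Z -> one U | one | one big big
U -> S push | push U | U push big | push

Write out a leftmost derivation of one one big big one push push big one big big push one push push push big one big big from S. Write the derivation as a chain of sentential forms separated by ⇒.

S ⇒ Z Z Z ⇒ one U Z Z ⇒ one S push Z Z ⇒ one Z Z Z push Z Z ⇒ one one big big Z Z push Z Z ⇒ one one big big one U Z push Z Z ⇒ one one big big one U push big Z push Z Z ⇒ one one big big one push push big Z push Z Z ⇒ one one big big one push push big one big big push Z Z ⇒ one one big big one push push big one big big push one U Z ⇒ one one big big one push push big one big big push one U push big Z ⇒ one one big big one push push big one big big push one S push push big Z ⇒ one one big big one push push big one big big push one push push push big Z ⇒ one one big big one push push big one big big push one push push push big one big big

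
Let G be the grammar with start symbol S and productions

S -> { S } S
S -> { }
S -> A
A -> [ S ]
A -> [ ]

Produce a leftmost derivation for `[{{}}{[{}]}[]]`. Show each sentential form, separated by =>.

S => A => [S] => [{S}S] => [{{}}S] => [{{}}{S}S] => [{{}}{A}S] => [{{}}{[S]}S] => [{{}}{[{}]}S] => [{{}}{[{}]}A] => [{{}}{[{}]}[]]

S => A   [S -> A]
A => [S]   [A -> [ S ]]
[S] => [{S}S]   [S -> { S } S]
[{S}S] => [{{}}S]   [S -> { }]
[{{}}S] => [{{}}{S}S]   [S -> { S } S]
[{{}}{S}S] => [{{}}{A}S]   [S -> A]
[{{}}{A}S] => [{{}}{[S]}S]   [A -> [ S ]]
[{{}}{[S]}S] => [{{}}{[{}]}S]   [S -> { }]
[{{}}{[{}]}S] => [{{}}{[{}]}A]   [S -> A]
[{{}}{[{}]}A] => [{{}}{[{}]}[]]   [A -> [ ]]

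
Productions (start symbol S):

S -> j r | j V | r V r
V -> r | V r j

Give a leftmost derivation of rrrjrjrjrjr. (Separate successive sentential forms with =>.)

S => rVr => rVrjr => rVrjrjr => rVrjrjrjr => rVrjrjrjrjr => rrrjrjrjrjr

S => rVr   [S -> r V r]
rVr => rVrjr   [V -> V r j]
rVrjr => rVrjrjr   [V -> V r j]
rVrjrjr => rVrjrjrjr   [V -> V r j]
rVrjrjrjr => rVrjrjrjrjr   [V -> V r j]
rVrjrjrjrjr => rrrjrjrjrjr   [V -> r]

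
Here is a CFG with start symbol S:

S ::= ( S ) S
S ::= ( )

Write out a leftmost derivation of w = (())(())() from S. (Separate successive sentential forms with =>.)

S => (S)S   [S ::= ( S ) S]
(S)S => (())S   [S ::= ( )]
(())S => (())(S)S   [S ::= ( S ) S]
(())(S)S => (())(())S   [S ::= ( )]
(())(())S => (())(())()   [S ::= ( )]

S => (S)S => (())S => (())(S)S => (())(())S => (())(())()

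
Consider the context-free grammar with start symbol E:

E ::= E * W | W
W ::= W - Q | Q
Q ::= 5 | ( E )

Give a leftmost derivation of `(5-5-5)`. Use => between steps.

E=>W=>Q=>(E)=>(W)=>(W-Q)=>(W-Q-Q)=>(Q-Q-Q)=>(5-Q-Q)=>(5-5-Q)=>(5-5-5)

E => W   [E ::= W]
W => Q   [W ::= Q]
Q => (E)   [Q ::= ( E )]
(E) => (W)   [E ::= W]
(W) => (W-Q)   [W ::= W - Q]
(W-Q) => (W-Q-Q)   [W ::= W - Q]
(W-Q-Q) => (Q-Q-Q)   [W ::= Q]
(Q-Q-Q) => (5-Q-Q)   [Q ::= 5]
(5-Q-Q) => (5-5-Q)   [Q ::= 5]
(5-5-Q) => (5-5-5)   [Q ::= 5]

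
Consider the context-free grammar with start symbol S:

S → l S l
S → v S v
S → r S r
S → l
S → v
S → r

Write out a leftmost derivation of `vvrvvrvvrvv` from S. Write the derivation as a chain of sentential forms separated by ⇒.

S⇒vSv⇒vvSvv⇒vvrSrvv⇒vvrvSvrvv⇒vvrvvSvvrvv⇒vvrvvrvvrvv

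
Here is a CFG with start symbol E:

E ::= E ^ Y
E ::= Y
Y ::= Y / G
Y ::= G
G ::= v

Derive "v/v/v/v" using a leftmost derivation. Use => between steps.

E => Y => Y/G => Y/G/G => Y/G/G/G => G/G/G/G => v/G/G/G => v/v/G/G => v/v/v/G => v/v/v/v

E => Y   [E ::= Y]
Y => Y/G   [Y ::= Y / G]
Y/G => Y/G/G   [Y ::= Y / G]
Y/G/G => Y/G/G/G   [Y ::= Y / G]
Y/G/G/G => G/G/G/G   [Y ::= G]
G/G/G/G => v/G/G/G   [G ::= v]
v/G/G/G => v/v/G/G   [G ::= v]
v/v/G/G => v/v/v/G   [G ::= v]
v/v/v/G => v/v/v/v   [G ::= v]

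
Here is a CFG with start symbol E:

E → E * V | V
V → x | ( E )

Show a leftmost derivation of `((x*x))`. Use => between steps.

E => V => (E) => (V) => ((E)) => ((E*V)) => ((V*V)) => ((x*V)) => ((x*x))

E => V   [E → V]
V => (E)   [V → ( E )]
(E) => (V)   [E → V]
(V) => ((E))   [V → ( E )]
((E)) => ((E*V))   [E → E * V]
((E*V)) => ((V*V))   [E → V]
((V*V)) => ((x*V))   [V → x]
((x*V)) => ((x*x))   [V → x]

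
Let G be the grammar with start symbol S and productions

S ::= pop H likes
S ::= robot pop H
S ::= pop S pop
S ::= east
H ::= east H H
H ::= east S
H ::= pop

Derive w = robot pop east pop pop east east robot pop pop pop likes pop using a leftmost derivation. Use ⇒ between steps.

S ⇒ robot pop H   [S ::= robot pop H]
robot pop H ⇒ robot pop east S   [H ::= east S]
robot pop east S ⇒ robot pop east pop S pop   [S ::= pop S pop]
robot pop east pop S pop ⇒ robot pop east pop pop H likes pop   [S ::= pop H likes]
robot pop east pop pop H likes pop ⇒ robot pop east pop pop east H H likes pop   [H ::= east H H]
robot pop east pop pop east H H likes pop ⇒ robot pop east pop pop east east S H likes pop   [H ::= east S]
robot pop east pop pop east east S H likes pop ⇒ robot pop east pop pop east east robot pop H H likes pop   [S ::= robot pop H]
robot pop east pop pop east east robot pop H H likes pop ⇒ robot pop east pop pop east east robot pop pop H likes pop   [H ::= pop]
robot pop east pop pop east east robot pop pop H likes pop ⇒ robot pop east pop pop east east robot pop pop pop likes pop   [H ::= pop]

S ⇒ robot pop H ⇒ robot pop east S ⇒ robot pop east pop S pop ⇒ robot pop east pop pop H likes pop ⇒ robot pop east pop pop east H H likes pop ⇒ robot pop east pop pop east east S H likes pop ⇒ robot pop east pop pop east east robot pop H H likes pop ⇒ robot pop east pop pop east east robot pop pop H likes pop ⇒ robot pop east pop pop east east robot pop pop pop likes pop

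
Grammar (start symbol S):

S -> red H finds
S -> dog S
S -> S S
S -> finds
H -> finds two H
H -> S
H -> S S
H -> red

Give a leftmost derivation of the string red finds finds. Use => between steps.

S => red H finds   [S -> red H finds]
red H finds => red S finds   [H -> S]
red S finds => red finds finds   [S -> finds]

S => red H finds => red S finds => red finds finds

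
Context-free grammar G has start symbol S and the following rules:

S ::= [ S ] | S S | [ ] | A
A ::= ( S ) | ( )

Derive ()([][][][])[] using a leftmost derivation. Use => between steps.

S=>SS=>AS=>()S=>()SS=>()AS=>()(S)S=>()(SS)S=>()(SSS)S=>()(SSSS)S=>()([]SSS)S=>()([][]SS)S=>()([][][]S)S=>()([][][][])S=>()([][][][])[]

S => SS   [S ::= S S]
SS => AS   [S ::= A]
AS => ()S   [A ::= ( )]
()S => ()SS   [S ::= S S]
()SS => ()AS   [S ::= A]
()AS => ()(S)S   [A ::= ( S )]
()(S)S => ()(SS)S   [S ::= S S]
()(SS)S => ()(SSS)S   [S ::= S S]
()(SSS)S => ()(SSSS)S   [S ::= S S]
()(SSSS)S => ()([]SSS)S   [S ::= [ ]]
()([]SSS)S => ()([][]SS)S   [S ::= [ ]]
()([][]SS)S => ()([][][]S)S   [S ::= [ ]]
()([][][]S)S => ()([][][][])S   [S ::= [ ]]
()([][][][])S => ()([][][][])[]   [S ::= [ ]]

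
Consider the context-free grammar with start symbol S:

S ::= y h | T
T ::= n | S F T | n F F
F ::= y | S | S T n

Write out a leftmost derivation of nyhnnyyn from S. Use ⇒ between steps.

S ⇒ T   [S ::= T]
T ⇒ SFT   [T ::= S F T]
SFT ⇒ TFT   [S ::= T]
TFT ⇒ nFFFT   [T ::= n F F]
nFFFT ⇒ nSTnFFT   [F ::= S T n]
nSTnFFT ⇒ nyhTnFFT   [S ::= y h]
nyhTnFFT ⇒ nyhnnFFT   [T ::= n]
nyhnnFFT ⇒ nyhnnyFT   [F ::= y]
nyhnnyFT ⇒ nyhnnyyT   [F ::= y]
nyhnnyyT ⇒ nyhnnyyn   [T ::= n]

S ⇒ T ⇒ SFT ⇒ TFT ⇒ nFFFT ⇒ nSTnFFT ⇒ nyhTnFFT ⇒ nyhnnFFT ⇒ nyhnnyFT ⇒ nyhnnyyT ⇒ nyhnnyyn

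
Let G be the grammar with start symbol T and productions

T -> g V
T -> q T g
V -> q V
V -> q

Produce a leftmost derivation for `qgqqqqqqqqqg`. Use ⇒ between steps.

T ⇒ qTg ⇒ qgVg ⇒ qgqVg ⇒ qgqqVg ⇒ qgqqqVg ⇒ qgqqqqVg ⇒ qgqqqqqVg ⇒ qgqqqqqqVg ⇒ qgqqqqqqqVg ⇒ qgqqqqqqqqVg ⇒ qgqqqqqqqqqg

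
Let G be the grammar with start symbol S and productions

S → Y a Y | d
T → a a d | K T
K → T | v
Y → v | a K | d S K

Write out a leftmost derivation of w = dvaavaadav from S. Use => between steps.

S => YaY => dSKaY => dYaYKaY => dvaYKaY => dvaaKKaY => dvaavKaY => dvaavTaY => dvaavaadaY => dvaavaadav

S => YaY   [S → Y a Y]
YaY => dSKaY   [Y → d S K]
dSKaY => dYaYKaY   [S → Y a Y]
dYaYKaY => dvaYKaY   [Y → v]
dvaYKaY => dvaaKKaY   [Y → a K]
dvaaKKaY => dvaavKaY   [K → v]
dvaavKaY => dvaavTaY   [K → T]
dvaavTaY => dvaavaadaY   [T → a a d]
dvaavaadaY => dvaavaadav   [Y → v]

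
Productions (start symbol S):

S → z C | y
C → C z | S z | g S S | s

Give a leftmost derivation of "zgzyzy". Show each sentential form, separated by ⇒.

S ⇒ zC ⇒ zgSS ⇒ zgzCS ⇒ zgzSzS ⇒ zgzyzS ⇒ zgzyzy

S ⇒ zC   [S → z C]
zC ⇒ zgSS   [C → g S S]
zgSS ⇒ zgzCS   [S → z C]
zgzCS ⇒ zgzSzS   [C → S z]
zgzSzS ⇒ zgzyzS   [S → y]
zgzyzS ⇒ zgzyzy   [S → y]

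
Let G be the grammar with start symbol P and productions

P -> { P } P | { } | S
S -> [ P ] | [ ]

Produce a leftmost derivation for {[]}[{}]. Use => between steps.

P => {P}P   [P -> { P } P]
{P}P => {S}P   [P -> S]
{S}P => {[]}P   [S -> [ ]]
{[]}P => {[]}S   [P -> S]
{[]}S => {[]}[P]   [S -> [ P ]]
{[]}[P] => {[]}[{}]   [P -> { }]

P => {P}P => {S}P => {[]}P => {[]}S => {[]}[P] => {[]}[{}]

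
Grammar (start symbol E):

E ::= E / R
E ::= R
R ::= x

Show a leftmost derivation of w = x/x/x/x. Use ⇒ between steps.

E ⇒ E/R   [E ::= E / R]
E/R ⇒ E/R/R   [E ::= E / R]
E/R/R ⇒ E/R/R/R   [E ::= E / R]
E/R/R/R ⇒ R/R/R/R   [E ::= R]
R/R/R/R ⇒ x/R/R/R   [R ::= x]
x/R/R/R ⇒ x/x/R/R   [R ::= x]
x/x/R/R ⇒ x/x/x/R   [R ::= x]
x/x/x/R ⇒ x/x/x/x   [R ::= x]

E ⇒ E/R ⇒ E/R/R ⇒ E/R/R/R ⇒ R/R/R/R ⇒ x/R/R/R ⇒ x/x/R/R ⇒ x/x/x/R ⇒ x/x/x/x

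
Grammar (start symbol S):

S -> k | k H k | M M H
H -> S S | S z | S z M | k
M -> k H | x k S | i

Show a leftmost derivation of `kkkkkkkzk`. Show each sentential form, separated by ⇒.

S⇒kHk⇒kSzk⇒kMMHzk⇒kkHMHzk⇒kkkMHzk⇒kkkkHHzk⇒kkkkkHzk⇒kkkkkSSzk⇒kkkkkkSzk⇒kkkkkkkzk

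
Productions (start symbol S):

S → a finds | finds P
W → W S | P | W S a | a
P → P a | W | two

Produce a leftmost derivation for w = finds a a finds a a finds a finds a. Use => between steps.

S => finds P => finds W => finds W S a => finds W S S a => finds W S a S S a => finds a S a S S a => finds a a finds a S S a => finds a a finds a a finds S a => finds a a finds a a finds a finds a

S => finds P   [S → finds P]
finds P => finds W   [P → W]
finds W => finds W S a   [W → W S a]
finds W S a => finds W S S a   [W → W S]
finds W S S a => finds W S a S S a   [W → W S a]
finds W S a S S a => finds a S a S S a   [W → a]
finds a S a S S a => finds a a finds a S S a   [S → a finds]
finds a a finds a S S a => finds a a finds a a finds S a   [S → a finds]
finds a a finds a a finds S a => finds a a finds a a finds a finds a   [S → a finds]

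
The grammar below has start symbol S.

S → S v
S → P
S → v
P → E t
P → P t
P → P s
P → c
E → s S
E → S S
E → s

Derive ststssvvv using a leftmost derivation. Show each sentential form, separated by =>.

S => Sv => Svv => Svvv => Pvvv => Psvvv => Pssvvv => Ptssvvv => Pstssvvv => Etstssvvv => ststssvvv

S => Sv   [S → S v]
Sv => Svv   [S → S v]
Svv => Svvv   [S → S v]
Svvv => Pvvv   [S → P]
Pvvv => Psvvv   [P → P s]
Psvvv => Pssvvv   [P → P s]
Pssvvv => Ptssvvv   [P → P t]
Ptssvvv => Pstssvvv   [P → P s]
Pstssvvv => Etstssvvv   [P → E t]
Etstssvvv => ststssvvv   [E → s]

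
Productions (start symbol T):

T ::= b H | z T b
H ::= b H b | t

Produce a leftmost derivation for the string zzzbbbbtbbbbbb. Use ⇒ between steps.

T⇒zTb⇒zzTbb⇒zzzTbbb⇒zzzbHbbb⇒zzzbbHbbbb⇒zzzbbbHbbbbb⇒zzzbbbbHbbbbbb⇒zzzbbbbtbbbbbb

T ⇒ zTb   [T ::= z T b]
zTb ⇒ zzTbb   [T ::= z T b]
zzTbb ⇒ zzzTbbb   [T ::= z T b]
zzzTbbb ⇒ zzzbHbbb   [T ::= b H]
zzzbHbbb ⇒ zzzbbHbbbb   [H ::= b H b]
zzzbbHbbbb ⇒ zzzbbbHbbbbb   [H ::= b H b]
zzzbbbHbbbbb ⇒ zzzbbbbHbbbbbb   [H ::= b H b]
zzzbbbbHbbbbbb ⇒ zzzbbbbtbbbbbb   [H ::= t]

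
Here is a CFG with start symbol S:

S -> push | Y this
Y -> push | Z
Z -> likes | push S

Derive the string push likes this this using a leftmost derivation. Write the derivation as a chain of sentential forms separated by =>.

S => Y this => Z this => push S this => push Y this this => push Z this this => push likes this this

S => Y this   [S -> Y this]
Y this => Z this   [Y -> Z]
Z this => push S this   [Z -> push S]
push S this => push Y this this   [S -> Y this]
push Y this this => push Z this this   [Y -> Z]
push Z this this => push likes this this   [Z -> likes]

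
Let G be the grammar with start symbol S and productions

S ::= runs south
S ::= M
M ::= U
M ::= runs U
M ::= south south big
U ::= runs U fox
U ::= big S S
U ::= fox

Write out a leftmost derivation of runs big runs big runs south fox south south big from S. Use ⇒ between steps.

S ⇒ M ⇒ runs U ⇒ runs big S S ⇒ runs big M S ⇒ runs big runs U S ⇒ runs big runs big S S S ⇒ runs big runs big runs south S S ⇒ runs big runs big runs south M S ⇒ runs big runs big runs south U S ⇒ runs big runs big runs south fox S ⇒ runs big runs big runs south fox M ⇒ runs big runs big runs south fox south south big

S ⇒ M   [S ::= M]
M ⇒ runs U   [M ::= runs U]
runs U ⇒ runs big S S   [U ::= big S S]
runs big S S ⇒ runs big M S   [S ::= M]
runs big M S ⇒ runs big runs U S   [M ::= runs U]
runs big runs U S ⇒ runs big runs big S S S   [U ::= big S S]
runs big runs big S S S ⇒ runs big runs big runs south S S   [S ::= runs south]
runs big runs big runs south S S ⇒ runs big runs big runs south M S   [S ::= M]
runs big runs big runs south M S ⇒ runs big runs big runs south U S   [M ::= U]
runs big runs big runs south U S ⇒ runs big runs big runs south fox S   [U ::= fox]
runs big runs big runs south fox S ⇒ runs big runs big runs south fox M   [S ::= M]
runs big runs big runs south fox M ⇒ runs big runs big runs south fox south south big   [M ::= south south big]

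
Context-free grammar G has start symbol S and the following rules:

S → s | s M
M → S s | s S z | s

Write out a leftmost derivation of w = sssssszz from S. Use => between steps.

S => sM => ssSz => sssMz => ssssSzz => sssssMzz => sssssszz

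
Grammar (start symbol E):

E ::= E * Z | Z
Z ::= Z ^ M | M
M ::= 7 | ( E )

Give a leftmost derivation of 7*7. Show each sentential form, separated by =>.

E => E*Z => Z*Z => M*Z => 7*Z => 7*M => 7*7

E => E*Z   [E ::= E * Z]
E*Z => Z*Z   [E ::= Z]
Z*Z => M*Z   [Z ::= M]
M*Z => 7*Z   [M ::= 7]
7*Z => 7*M   [Z ::= M]
7*M => 7*7   [M ::= 7]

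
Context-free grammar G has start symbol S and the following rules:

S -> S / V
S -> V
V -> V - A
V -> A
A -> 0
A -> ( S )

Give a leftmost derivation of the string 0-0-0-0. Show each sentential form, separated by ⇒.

S⇒V⇒V-A⇒V-A-A⇒V-A-A-A⇒A-A-A-A⇒0-A-A-A⇒0-0-A-A⇒0-0-0-A⇒0-0-0-0

S ⇒ V   [S -> V]
V ⇒ V-A   [V -> V - A]
V-A ⇒ V-A-A   [V -> V - A]
V-A-A ⇒ V-A-A-A   [V -> V - A]
V-A-A-A ⇒ A-A-A-A   [V -> A]
A-A-A-A ⇒ 0-A-A-A   [A -> 0]
0-A-A-A ⇒ 0-0-A-A   [A -> 0]
0-0-A-A ⇒ 0-0-0-A   [A -> 0]
0-0-0-A ⇒ 0-0-0-0   [A -> 0]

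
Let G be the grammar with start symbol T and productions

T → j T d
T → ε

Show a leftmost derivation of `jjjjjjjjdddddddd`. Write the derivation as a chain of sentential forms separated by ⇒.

T⇒jTd⇒jjTdd⇒jjjTddd⇒jjjjTdddd⇒jjjjjTddddd⇒jjjjjjTdddddd⇒jjjjjjjTddddddd⇒jjjjjjjjTdddddddd⇒jjjjjjjjdddddddd

T ⇒ jTd   [T → j T d]
jTd ⇒ jjTdd   [T → j T d]
jjTdd ⇒ jjjTddd   [T → j T d]
jjjTddd ⇒ jjjjTdddd   [T → j T d]
jjjjTdddd ⇒ jjjjjTddddd   [T → j T d]
jjjjjTddddd ⇒ jjjjjjTdddddd   [T → j T d]
jjjjjjTdddddd ⇒ jjjjjjjTddddddd   [T → j T d]
jjjjjjjTddddddd ⇒ jjjjjjjjTdddddddd   [T → j T d]
jjjjjjjjTdddddddd ⇒ jjjjjjjjdddddddd   [T → ε]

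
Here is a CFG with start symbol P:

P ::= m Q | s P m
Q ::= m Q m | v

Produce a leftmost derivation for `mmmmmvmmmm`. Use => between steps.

P => mQ => mmQm => mmmQmm => mmmmQmmm => mmmmmQmmmm => mmmmmvmmmm

P => mQ   [P ::= m Q]
mQ => mmQm   [Q ::= m Q m]
mmQm => mmmQmm   [Q ::= m Q m]
mmmQmm => mmmmQmmm   [Q ::= m Q m]
mmmmQmmm => mmmmmQmmmm   [Q ::= m Q m]
mmmmmQmmmm => mmmmmvmmmm   [Q ::= v]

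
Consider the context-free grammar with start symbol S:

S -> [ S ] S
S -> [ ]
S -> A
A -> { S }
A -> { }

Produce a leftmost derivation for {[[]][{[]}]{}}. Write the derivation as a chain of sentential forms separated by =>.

S => A => {S} => {[S]S} => {[[]]S} => {[[]][S]S} => {[[]][A]S} => {[[]][{S}]S} => {[[]][{[]}]S} => {[[]][{[]}]A} => {[[]][{[]}]{}}

S => A   [S -> A]
A => {S}   [A -> { S }]
{S} => {[S]S}   [S -> [ S ] S]
{[S]S} => {[[]]S}   [S -> [ ]]
{[[]]S} => {[[]][S]S}   [S -> [ S ] S]
{[[]][S]S} => {[[]][A]S}   [S -> A]
{[[]][A]S} => {[[]][{S}]S}   [A -> { S }]
{[[]][{S}]S} => {[[]][{[]}]S}   [S -> [ ]]
{[[]][{[]}]S} => {[[]][{[]}]A}   [S -> A]
{[[]][{[]}]A} => {[[]][{[]}]{}}   [A -> { }]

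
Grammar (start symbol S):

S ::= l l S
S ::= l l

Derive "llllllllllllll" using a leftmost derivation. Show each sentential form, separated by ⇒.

S ⇒ llS ⇒ llllS ⇒ llllllS ⇒ llllllllS ⇒ llllllllllS ⇒ llllllllllllS ⇒ llllllllllllll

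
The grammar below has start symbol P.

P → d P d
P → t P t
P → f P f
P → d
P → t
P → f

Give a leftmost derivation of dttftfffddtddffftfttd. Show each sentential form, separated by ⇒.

P⇒dPd⇒dtPtd⇒dttPttd⇒dttfPfttd⇒dttftPtfttd⇒dttftfPftfttd⇒dttftffPfftfttd⇒dttftfffPffftfttd⇒dttftfffdPdffftfttd⇒dttftfffddPddffftfttd⇒dttftfffddtddffftfttd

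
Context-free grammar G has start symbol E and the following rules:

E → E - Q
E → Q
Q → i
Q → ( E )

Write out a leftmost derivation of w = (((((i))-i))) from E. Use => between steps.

E => Q => (E) => (Q) => ((E)) => ((Q)) => (((E))) => (((E-Q))) => (((Q-Q))) => ((((E)-Q))) => ((((Q)-Q))) => (((((E))-Q))) => (((((Q))-Q))) => (((((i))-Q))) => (((((i))-i)))

E => Q   [E → Q]
Q => (E)   [Q → ( E )]
(E) => (Q)   [E → Q]
(Q) => ((E))   [Q → ( E )]
((E)) => ((Q))   [E → Q]
((Q)) => (((E)))   [Q → ( E )]
(((E))) => (((E-Q)))   [E → E - Q]
(((E-Q))) => (((Q-Q)))   [E → Q]
(((Q-Q))) => ((((E)-Q)))   [Q → ( E )]
((((E)-Q))) => ((((Q)-Q)))   [E → Q]
((((Q)-Q))) => (((((E))-Q)))   [Q → ( E )]
(((((E))-Q))) => (((((Q))-Q)))   [E → Q]
(((((Q))-Q))) => (((((i))-Q)))   [Q → i]
(((((i))-Q))) => (((((i))-i)))   [Q → i]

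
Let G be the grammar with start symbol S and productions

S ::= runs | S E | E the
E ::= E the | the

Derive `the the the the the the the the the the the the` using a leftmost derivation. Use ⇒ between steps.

S ⇒ S E   [S ::= S E]
S E ⇒ S E E   [S ::= S E]
S E E ⇒ E the E E   [S ::= E the]
E the E E ⇒ E the the E E   [E ::= E the]
E the the E E ⇒ E the the the E E   [E ::= E the]
E the the the E E ⇒ E the the the the E E   [E ::= E the]
E the the the the E E ⇒ E the the the the the E E   [E ::= E the]
E the the the the the E E ⇒ the the the the the the E E   [E ::= the]
the the the the the the E E ⇒ the the the the the the E the E   [E ::= E the]
the the the the the the E the E ⇒ the the the the the the E the the E   [E ::= E the]
the the the the the the E the the E ⇒ the the the the the the E the the the E   [E ::= E the]
the the the the the the E the the the E ⇒ the the the the the the E the the the the E   [E ::= E the]
the the the the the the E the the the the E ⇒ the the the the the the the the the the the E   [E ::= the]
the the the the the the the the the the the E ⇒ the the the the the the the the the the the the   [E ::= the]

S ⇒ S E ⇒ S E E ⇒ E the E E ⇒ E the the E E ⇒ E the the the E E ⇒ E the the the the E E ⇒ E the the the the the E E ⇒ the the the the the the E E ⇒ the the the the the the E the E ⇒ the the the the the the E the the E ⇒ the the the the the the E the the the E ⇒ the the the the the the E the the the the E ⇒ the the the the the the the the the the the E ⇒ the the the the the the the the the the the the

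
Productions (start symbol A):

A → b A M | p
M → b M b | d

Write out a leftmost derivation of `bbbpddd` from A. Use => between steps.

A => bAM   [A → b A M]
bAM => bbAMM   [A → b A M]
bbAMM => bbbAMMM   [A → b A M]
bbbAMMM => bbbpMMM   [A → p]
bbbpMMM => bbbpdMM   [M → d]
bbbpdMM => bbbpddM   [M → d]
bbbpddM => bbbpddd   [M → d]

A => bAM => bbAMM => bbbAMMM => bbbpMMM => bbbpdMM => bbbpddM => bbbpddd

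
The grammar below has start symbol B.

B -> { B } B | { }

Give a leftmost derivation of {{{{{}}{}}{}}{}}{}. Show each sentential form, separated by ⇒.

B ⇒ {B}B   [B -> { B } B]
{B}B ⇒ {{B}B}B   [B -> { B } B]
{{B}B}B ⇒ {{{B}B}B}B   [B -> { B } B]
{{{B}B}B}B ⇒ {{{{B}B}B}B}B   [B -> { B } B]
{{{{B}B}B}B}B ⇒ {{{{{}}B}B}B}B   [B -> { }]
{{{{{}}B}B}B}B ⇒ {{{{{}}{}}B}B}B   [B -> { }]
{{{{{}}{}}B}B}B ⇒ {{{{{}}{}}{}}B}B   [B -> { }]
{{{{{}}{}}{}}B}B ⇒ {{{{{}}{}}{}}{}}B   [B -> { }]
{{{{{}}{}}{}}{}}B ⇒ {{{{{}}{}}{}}{}}{}   [B -> { }]

B⇒{B}B⇒{{B}B}B⇒{{{B}B}B}B⇒{{{{B}B}B}B}B⇒{{{{{}}B}B}B}B⇒{{{{{}}{}}B}B}B⇒{{{{{}}{}}{}}B}B⇒{{{{{}}{}}{}}{}}B⇒{{{{{}}{}}{}}{}}{}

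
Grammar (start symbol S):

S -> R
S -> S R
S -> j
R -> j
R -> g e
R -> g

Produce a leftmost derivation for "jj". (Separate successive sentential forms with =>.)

S => SR => jR => jj

S => SR   [S -> S R]
SR => jR   [S -> j]
jR => jj   [R -> j]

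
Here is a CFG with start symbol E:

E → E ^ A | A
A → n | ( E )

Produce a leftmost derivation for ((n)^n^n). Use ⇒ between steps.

E ⇒ A ⇒ (E) ⇒ (E^A) ⇒ (E^A^A) ⇒ (A^A^A) ⇒ ((E)^A^A) ⇒ ((A)^A^A) ⇒ ((n)^A^A) ⇒ ((n)^n^A) ⇒ ((n)^n^n)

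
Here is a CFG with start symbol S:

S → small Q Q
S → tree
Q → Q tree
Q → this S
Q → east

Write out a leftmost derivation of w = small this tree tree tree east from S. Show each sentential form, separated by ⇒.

S ⇒ small Q Q ⇒ small Q tree Q ⇒ small Q tree tree Q ⇒ small this S tree tree Q ⇒ small this tree tree tree Q ⇒ small this tree tree tree east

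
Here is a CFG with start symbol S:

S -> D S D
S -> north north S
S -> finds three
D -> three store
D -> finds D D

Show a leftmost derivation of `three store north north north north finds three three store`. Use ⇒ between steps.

S ⇒ D S D ⇒ three store S D ⇒ three store north north S D ⇒ three store north north north north S D ⇒ three store north north north north finds three D ⇒ three store north north north north finds three three store

S ⇒ D S D   [S -> D S D]
D S D ⇒ three store S D   [D -> three store]
three store S D ⇒ three store north north S D   [S -> north north S]
three store north north S D ⇒ three store north north north north S D   [S -> north north S]
three store north north north north S D ⇒ three store north north north north finds three D   [S -> finds three]
three store north north north north finds three D ⇒ three store north north north north finds three three store   [D -> three store]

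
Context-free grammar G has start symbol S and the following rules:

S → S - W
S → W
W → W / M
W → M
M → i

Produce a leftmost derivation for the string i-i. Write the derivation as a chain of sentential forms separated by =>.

S => S-W => W-W => M-W => i-W => i-M => i-i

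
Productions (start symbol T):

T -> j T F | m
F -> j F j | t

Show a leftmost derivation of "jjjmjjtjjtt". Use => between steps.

T => jTF => jjTFF => jjjTFFF => jjjmFFF => jjjmjFjFF => jjjmjjFjjFF => jjjmjjtjjFF => jjjmjjtjjtF => jjjmjjtjjtt

T => jTF   [T -> j T F]
jTF => jjTFF   [T -> j T F]
jjTFF => jjjTFFF   [T -> j T F]
jjjTFFF => jjjmFFF   [T -> m]
jjjmFFF => jjjmjFjFF   [F -> j F j]
jjjmjFjFF => jjjmjjFjjFF   [F -> j F j]
jjjmjjFjjFF => jjjmjjtjjFF   [F -> t]
jjjmjjtjjFF => jjjmjjtjjtF   [F -> t]
jjjmjjtjjtF => jjjmjjtjjtt   [F -> t]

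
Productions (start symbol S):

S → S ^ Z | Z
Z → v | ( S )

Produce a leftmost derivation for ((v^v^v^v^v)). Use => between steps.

S => Z => (S) => (Z) => ((S)) => ((S^Z)) => ((S^Z^Z)) => ((S^Z^Z^Z)) => ((S^Z^Z^Z^Z)) => ((Z^Z^Z^Z^Z)) => ((v^Z^Z^Z^Z)) => ((v^v^Z^Z^Z)) => ((v^v^v^Z^Z)) => ((v^v^v^v^Z)) => ((v^v^v^v^v))

S => Z   [S → Z]
Z => (S)   [Z → ( S )]
(S) => (Z)   [S → Z]
(Z) => ((S))   [Z → ( S )]
((S)) => ((S^Z))   [S → S ^ Z]
((S^Z)) => ((S^Z^Z))   [S → S ^ Z]
((S^Z^Z)) => ((S^Z^Z^Z))   [S → S ^ Z]
((S^Z^Z^Z)) => ((S^Z^Z^Z^Z))   [S → S ^ Z]
((S^Z^Z^Z^Z)) => ((Z^Z^Z^Z^Z))   [S → Z]
((Z^Z^Z^Z^Z)) => ((v^Z^Z^Z^Z))   [Z → v]
((v^Z^Z^Z^Z)) => ((v^v^Z^Z^Z))   [Z → v]
((v^v^Z^Z^Z)) => ((v^v^v^Z^Z))   [Z → v]
((v^v^v^Z^Z)) => ((v^v^v^v^Z))   [Z → v]
((v^v^v^v^Z)) => ((v^v^v^v^v))   [Z → v]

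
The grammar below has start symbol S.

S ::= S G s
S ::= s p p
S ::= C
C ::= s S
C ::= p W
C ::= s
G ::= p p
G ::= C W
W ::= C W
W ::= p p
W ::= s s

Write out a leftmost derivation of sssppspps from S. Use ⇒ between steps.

S⇒SGs⇒CGs⇒sSGs⇒sCGs⇒ssSGs⇒ssSGsGs⇒ssCGsGs⇒sssGsGs⇒sssppsGs⇒sssppspps

S ⇒ SGs   [S ::= S G s]
SGs ⇒ CGs   [S ::= C]
CGs ⇒ sSGs   [C ::= s S]
sSGs ⇒ sCGs   [S ::= C]
sCGs ⇒ ssSGs   [C ::= s S]
ssSGs ⇒ ssSGsGs   [S ::= S G s]
ssSGsGs ⇒ ssCGsGs   [S ::= C]
ssCGsGs ⇒ sssGsGs   [C ::= s]
sssGsGs ⇒ sssppsGs   [G ::= p p]
sssppsGs ⇒ sssppspps   [G ::= p p]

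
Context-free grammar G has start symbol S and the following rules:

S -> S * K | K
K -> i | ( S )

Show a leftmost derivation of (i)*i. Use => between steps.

S => S*K => K*K => (S)*K => (K)*K => (i)*K => (i)*i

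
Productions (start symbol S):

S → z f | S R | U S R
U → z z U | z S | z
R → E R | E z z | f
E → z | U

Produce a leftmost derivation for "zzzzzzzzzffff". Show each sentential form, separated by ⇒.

S ⇒ SR ⇒ USRR ⇒ zzUSRR ⇒ zzzzUSRR ⇒ zzzzzSRR ⇒ zzzzzUSRRR ⇒ zzzzzzzUSRRR ⇒ zzzzzzzzSRRR ⇒ zzzzzzzzzfRRR ⇒ zzzzzzzzzffRR ⇒ zzzzzzzzzfffR ⇒ zzzzzzzzzffff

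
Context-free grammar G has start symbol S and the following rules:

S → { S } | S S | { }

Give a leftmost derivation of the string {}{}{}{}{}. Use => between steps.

S=>SS=>SSS=>SSSS=>{}SSS=>{}SSSS=>{}{}SSS=>{}{}{}SS=>{}{}{}{}S=>{}{}{}{}{}

S => SS   [S → S S]
SS => SSS   [S → S S]
SSS => SSSS   [S → S S]
SSSS => {}SSS   [S → { }]
{}SSS => {}SSSS   [S → S S]
{}SSSS => {}{}SSS   [S → { }]
{}{}SSS => {}{}{}SS   [S → { }]
{}{}{}SS => {}{}{}{}S   [S → { }]
{}{}{}{}S => {}{}{}{}{}   [S → { }]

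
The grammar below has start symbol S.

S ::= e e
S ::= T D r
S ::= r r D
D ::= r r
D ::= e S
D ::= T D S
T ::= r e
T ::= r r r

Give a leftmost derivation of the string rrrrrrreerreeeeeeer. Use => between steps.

S=>TDr=>rrrDr=>rrrTDSr=>rrrrrrDSr=>rrrrrrTDSSr=>rrrrrrreDSSr=>rrrrrrreeSSSr=>rrrrrrreerrDSSr=>rrrrrrreerreSSSr=>rrrrrrreerreeeSSr=>rrrrrrreerreeeeeSr=>rrrrrrreerreeeeeeer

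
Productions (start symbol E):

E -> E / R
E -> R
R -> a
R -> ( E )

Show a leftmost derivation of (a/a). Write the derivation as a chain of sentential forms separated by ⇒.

E⇒R⇒(E)⇒(E/R)⇒(R/R)⇒(a/R)⇒(a/a)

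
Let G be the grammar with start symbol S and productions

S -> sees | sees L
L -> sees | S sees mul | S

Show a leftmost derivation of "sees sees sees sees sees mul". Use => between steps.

S => sees L   [S -> sees L]
sees L => sees S sees mul   [L -> S sees mul]
sees S sees mul => sees sees L sees mul   [S -> sees L]
sees sees L sees mul => sees sees S sees mul   [L -> S]
sees sees S sees mul => sees sees sees L sees mul   [S -> sees L]
sees sees sees L sees mul => sees sees sees sees sees mul   [L -> sees]

S => sees L => sees S sees mul => sees sees L sees mul => sees sees S sees mul => sees sees sees L sees mul => sees sees sees sees sees mul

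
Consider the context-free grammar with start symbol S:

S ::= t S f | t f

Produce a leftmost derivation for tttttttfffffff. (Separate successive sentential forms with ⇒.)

S ⇒ tSf ⇒ ttSff ⇒ tttSfff ⇒ ttttSffff ⇒ tttttSfffff ⇒ ttttttSffffff ⇒ tttttttfffffff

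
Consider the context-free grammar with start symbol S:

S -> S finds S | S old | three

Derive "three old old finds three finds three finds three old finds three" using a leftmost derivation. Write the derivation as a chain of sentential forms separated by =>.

S => S finds S => S old finds S => S finds S old finds S => S finds S finds S old finds S => S finds S finds S finds S old finds S => S old finds S finds S finds S old finds S => S old old finds S finds S finds S old finds S => three old old finds S finds S finds S old finds S => three old old finds three finds S finds S old finds S => three old old finds three finds three finds S old finds S => three old old finds three finds three finds three old finds S => three old old finds three finds three finds three old finds three

S => S finds S   [S -> S finds S]
S finds S => S old finds S   [S -> S old]
S old finds S => S finds S old finds S   [S -> S finds S]
S finds S old finds S => S finds S finds S old finds S   [S -> S finds S]
S finds S finds S old finds S => S finds S finds S finds S old finds S   [S -> S finds S]
S finds S finds S finds S old finds S => S old finds S finds S finds S old finds S   [S -> S old]
S old finds S finds S finds S old finds S => S old old finds S finds S finds S old finds S   [S -> S old]
S old old finds S finds S finds S old finds S => three old old finds S finds S finds S old finds S   [S -> three]
three old old finds S finds S finds S old finds S => three old old finds three finds S finds S old finds S   [S -> three]
three old old finds three finds S finds S old finds S => three old old finds three finds three finds S old finds S   [S -> three]
three old old finds three finds three finds S old finds S => three old old finds three finds three finds three old finds S   [S -> three]
three old old finds three finds three finds three old finds S => three old old finds three finds three finds three old finds three   [S -> three]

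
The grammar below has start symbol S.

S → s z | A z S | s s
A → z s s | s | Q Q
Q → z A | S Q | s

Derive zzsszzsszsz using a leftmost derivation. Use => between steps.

S => AzS => QQzS => zAQzS => zzssQzS => zzsszAzS => zzsszzsszS => zzsszzsszsz

S => AzS   [S → A z S]
AzS => QQzS   [A → Q Q]
QQzS => zAQzS   [Q → z A]
zAQzS => zzssQzS   [A → z s s]
zzssQzS => zzsszAzS   [Q → z A]
zzsszAzS => zzsszzsszS   [A → z s s]
zzsszzsszS => zzsszzsszsz   [S → s z]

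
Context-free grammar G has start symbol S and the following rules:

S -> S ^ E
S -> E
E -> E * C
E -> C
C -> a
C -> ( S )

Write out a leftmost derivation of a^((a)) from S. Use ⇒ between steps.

S ⇒ S^E ⇒ E^E ⇒ C^E ⇒ a^E ⇒ a^C ⇒ a^(S) ⇒ a^(E) ⇒ a^(C) ⇒ a^((S)) ⇒ a^((E)) ⇒ a^((C)) ⇒ a^((a))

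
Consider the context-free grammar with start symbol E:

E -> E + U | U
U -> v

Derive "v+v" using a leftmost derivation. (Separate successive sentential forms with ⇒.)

E⇒E+U⇒U+U⇒v+U⇒v+v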